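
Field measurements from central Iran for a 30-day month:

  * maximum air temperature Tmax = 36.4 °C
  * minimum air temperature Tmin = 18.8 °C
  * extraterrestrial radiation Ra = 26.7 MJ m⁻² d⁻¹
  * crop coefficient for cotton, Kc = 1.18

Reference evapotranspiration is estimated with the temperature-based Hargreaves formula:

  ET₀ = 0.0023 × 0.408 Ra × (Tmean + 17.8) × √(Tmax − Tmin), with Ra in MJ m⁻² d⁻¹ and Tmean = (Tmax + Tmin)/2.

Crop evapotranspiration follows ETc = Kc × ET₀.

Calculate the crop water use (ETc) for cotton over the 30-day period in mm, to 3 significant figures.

Tmean = (36.4 + 18.8)/2 = 27.60 °C
0.408 Ra = 0.408 × 26.7 = 10.8936 mm/d equivalent
ET₀ = 0.0023 × 10.8936 × (27.60 + 17.8) × √17.6 = 0.0023 × 10.8936 × 45.40 × 4.1952 = 4.7721 mm/d
ETc = Kc × ET₀ = 1.18 × 4.7721 = 5.6311 mm/d
Over 30 days: 5.6311 × 30 = 168.933 mm

169 mm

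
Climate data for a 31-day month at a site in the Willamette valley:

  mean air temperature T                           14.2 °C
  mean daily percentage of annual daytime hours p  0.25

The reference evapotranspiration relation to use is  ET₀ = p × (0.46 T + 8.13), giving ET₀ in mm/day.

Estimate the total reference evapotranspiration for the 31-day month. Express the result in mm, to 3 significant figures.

ET₀ = 0.25 × (0.46 × 14.2 + 8.13) = 0.25 × 14.662 = 3.6655 mm/d
Monthly total = 3.6655 × 31 = 113.631 mm

114 mm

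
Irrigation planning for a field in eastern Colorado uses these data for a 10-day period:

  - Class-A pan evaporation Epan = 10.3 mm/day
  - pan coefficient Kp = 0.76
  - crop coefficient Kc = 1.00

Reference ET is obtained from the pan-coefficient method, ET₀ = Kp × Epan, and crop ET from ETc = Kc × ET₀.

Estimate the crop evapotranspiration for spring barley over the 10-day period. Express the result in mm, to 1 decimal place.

78.3 mm

ET₀ = 0.76 × 10.3 = 7.8280 mm/d
ETc = Kc × ET₀ = 1.00 × 7.8280 = 7.8280 mm/d
Over 10 days: 7.8280 × 10 = 78.280 mm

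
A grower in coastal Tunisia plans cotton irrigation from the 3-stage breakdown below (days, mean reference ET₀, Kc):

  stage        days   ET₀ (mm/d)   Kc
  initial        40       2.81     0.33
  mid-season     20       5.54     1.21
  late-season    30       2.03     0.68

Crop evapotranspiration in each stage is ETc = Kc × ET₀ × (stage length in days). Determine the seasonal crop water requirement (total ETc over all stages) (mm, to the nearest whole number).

initial: 0.33 × 2.81 × 40 = 37.09 mm
mid-season: 1.21 × 5.54 × 20 = 134.07 mm
late-season: 0.68 × 2.03 × 30 = 41.41 mm
Seasonal total = 212.57 mm

213 mm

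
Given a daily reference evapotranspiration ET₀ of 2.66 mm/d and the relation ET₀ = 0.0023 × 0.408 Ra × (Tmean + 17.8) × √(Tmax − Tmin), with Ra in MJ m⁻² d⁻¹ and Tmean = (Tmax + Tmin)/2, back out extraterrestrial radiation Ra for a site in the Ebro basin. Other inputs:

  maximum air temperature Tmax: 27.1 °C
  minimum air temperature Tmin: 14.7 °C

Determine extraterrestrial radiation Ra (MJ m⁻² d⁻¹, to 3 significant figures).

20.8 MJ m⁻² d⁻¹

Tmean = (27.1+14.7)/2 = 20.90 °C; ΔT = 12.4
Ra = ET₀ / [0.0023 × 0.408 × (Tmean+17.8) × √ΔT]
   = 2.66 / (0.0023 × 0.408 × 38.70 × 3.5214) = 20.800 MJ m⁻² d⁻¹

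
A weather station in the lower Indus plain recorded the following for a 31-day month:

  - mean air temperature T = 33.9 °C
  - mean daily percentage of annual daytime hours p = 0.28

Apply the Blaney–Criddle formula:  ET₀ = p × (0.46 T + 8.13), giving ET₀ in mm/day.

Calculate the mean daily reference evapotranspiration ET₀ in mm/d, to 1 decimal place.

ET₀ = 0.28 × (0.46 × 33.9 + 8.13) = 0.28 × 23.724 = 6.6427 mm/d

6.6 mm/d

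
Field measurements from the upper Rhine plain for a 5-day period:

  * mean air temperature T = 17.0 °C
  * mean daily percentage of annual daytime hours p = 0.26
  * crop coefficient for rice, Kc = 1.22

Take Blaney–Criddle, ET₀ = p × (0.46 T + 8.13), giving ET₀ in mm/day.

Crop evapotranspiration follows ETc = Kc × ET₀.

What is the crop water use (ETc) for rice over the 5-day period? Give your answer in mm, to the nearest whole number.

25 mm

ET₀ = 0.26 × (0.46 × 17.0 + 8.13) = 0.26 × 15.950 = 4.1470 mm/d
ETc = Kc × ET₀ = 1.22 × 4.1470 = 5.0593 mm/d
Over 5 days: 5.0593 × 5 = 25.297 mm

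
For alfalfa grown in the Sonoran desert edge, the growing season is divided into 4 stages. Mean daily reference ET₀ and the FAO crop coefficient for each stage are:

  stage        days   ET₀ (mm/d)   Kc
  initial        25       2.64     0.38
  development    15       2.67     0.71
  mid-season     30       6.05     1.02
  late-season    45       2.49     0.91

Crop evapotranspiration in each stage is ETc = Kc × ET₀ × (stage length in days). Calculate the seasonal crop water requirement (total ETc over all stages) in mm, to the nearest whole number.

341 mm

initial: 0.38 × 2.64 × 25 = 25.08 mm
development: 0.71 × 2.67 × 15 = 28.44 mm
mid-season: 1.02 × 6.05 × 30 = 185.13 mm
late-season: 0.91 × 2.49 × 45 = 101.97 mm
Seasonal total = 340.62 mm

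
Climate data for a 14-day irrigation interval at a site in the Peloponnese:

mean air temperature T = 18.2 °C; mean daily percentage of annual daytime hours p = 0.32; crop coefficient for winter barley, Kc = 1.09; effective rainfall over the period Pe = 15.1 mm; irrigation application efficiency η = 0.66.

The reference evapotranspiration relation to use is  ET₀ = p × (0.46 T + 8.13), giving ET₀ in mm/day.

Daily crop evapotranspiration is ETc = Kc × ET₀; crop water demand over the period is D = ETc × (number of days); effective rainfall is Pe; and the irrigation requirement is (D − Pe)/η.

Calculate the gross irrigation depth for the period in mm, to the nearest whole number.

99 mm

ET₀ = 0.32 × (0.46 × 18.2 + 8.13) = 0.32 × 16.502 = 5.2806 mm/d
ETc = Kc × ET₀ = 1.09 × 5.2806 = 5.7559 mm/d
Crop demand D = ETc × 14 d = 5.7559 × 14 = 80.583 mm
D − Pe = 80.583 − 15.1 = 65.483 mm
Gross irrigation = 65.483 / 0.66 = 99.217 mm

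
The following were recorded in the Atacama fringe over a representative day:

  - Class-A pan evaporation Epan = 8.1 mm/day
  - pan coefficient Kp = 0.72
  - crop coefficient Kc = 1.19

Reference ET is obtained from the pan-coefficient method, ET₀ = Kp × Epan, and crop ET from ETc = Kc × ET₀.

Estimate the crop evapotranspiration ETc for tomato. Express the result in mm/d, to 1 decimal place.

6.9 mm/d

ET₀ = 0.72 × 8.1 = 5.8320 mm/d
ETc = Kc × ET₀ = 1.19 × 5.8320 = 6.9401 mm/d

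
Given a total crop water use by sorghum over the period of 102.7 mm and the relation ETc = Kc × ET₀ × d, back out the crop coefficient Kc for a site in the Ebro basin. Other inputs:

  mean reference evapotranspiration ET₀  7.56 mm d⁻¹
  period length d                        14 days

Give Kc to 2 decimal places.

0.97

ETc = Kc × ET₀ × d  ⇒  Kc = ETc / (ET₀ × d)
Kc = 102.7 / (7.56 × 14) = 102.7 / 105.84 = 0.9703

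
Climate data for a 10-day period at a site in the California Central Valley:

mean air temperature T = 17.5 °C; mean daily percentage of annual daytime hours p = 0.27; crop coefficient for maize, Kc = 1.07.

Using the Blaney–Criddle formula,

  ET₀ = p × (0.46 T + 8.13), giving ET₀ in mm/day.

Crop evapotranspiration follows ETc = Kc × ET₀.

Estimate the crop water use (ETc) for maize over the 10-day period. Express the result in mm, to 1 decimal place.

ET₀ = 0.27 × (0.46 × 17.5 + 8.13) = 0.27 × 16.180 = 4.3686 mm/d
ETc = Kc × ET₀ = 1.07 × 4.3686 = 4.6744 mm/d
Over 10 days: 4.6744 × 10 = 46.744 mm

46.7 mm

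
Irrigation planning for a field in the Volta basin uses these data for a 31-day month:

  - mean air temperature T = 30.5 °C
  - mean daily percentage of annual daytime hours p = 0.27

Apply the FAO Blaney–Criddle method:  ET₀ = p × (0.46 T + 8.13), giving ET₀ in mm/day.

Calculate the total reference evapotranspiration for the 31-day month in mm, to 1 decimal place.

185.5 mm

ET₀ = 0.27 × (0.46 × 30.5 + 8.13) = 0.27 × 22.160 = 5.9832 mm/d
Monthly total = 5.9832 × 31 = 185.479 mm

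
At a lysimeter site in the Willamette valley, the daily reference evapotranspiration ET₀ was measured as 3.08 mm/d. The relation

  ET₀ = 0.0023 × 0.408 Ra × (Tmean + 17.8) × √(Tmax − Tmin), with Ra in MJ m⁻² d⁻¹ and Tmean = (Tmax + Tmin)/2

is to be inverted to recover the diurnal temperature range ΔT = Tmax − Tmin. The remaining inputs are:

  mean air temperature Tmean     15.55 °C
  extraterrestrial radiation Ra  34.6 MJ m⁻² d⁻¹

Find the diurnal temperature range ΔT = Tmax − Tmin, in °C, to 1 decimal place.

√ΔT = ET₀ / [0.0023 × 0.408 × Ra × (Tmean+17.8)] = 3.08 / (0.0023 × 14.1168 × 33.35) = 2.8444
ΔT = 2.8444² = 8.091 °C

8.1 °C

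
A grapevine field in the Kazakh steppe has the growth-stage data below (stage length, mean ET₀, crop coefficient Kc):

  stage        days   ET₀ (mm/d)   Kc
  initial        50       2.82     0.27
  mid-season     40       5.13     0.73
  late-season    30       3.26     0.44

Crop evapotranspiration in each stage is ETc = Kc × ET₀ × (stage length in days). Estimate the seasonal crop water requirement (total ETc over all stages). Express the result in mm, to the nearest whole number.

initial: 0.27 × 2.82 × 50 = 38.07 mm
mid-season: 0.73 × 5.13 × 40 = 149.80 mm
late-season: 0.44 × 3.26 × 30 = 43.03 mm
Seasonal total = 230.90 mm

231 mm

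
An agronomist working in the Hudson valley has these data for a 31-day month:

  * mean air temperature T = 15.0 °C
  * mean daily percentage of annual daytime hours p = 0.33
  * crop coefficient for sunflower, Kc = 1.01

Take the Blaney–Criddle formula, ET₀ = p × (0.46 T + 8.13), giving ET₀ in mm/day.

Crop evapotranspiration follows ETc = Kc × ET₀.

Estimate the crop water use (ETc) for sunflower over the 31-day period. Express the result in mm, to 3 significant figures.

155 mm

ET₀ = 0.33 × (0.46 × 15.0 + 8.13) = 0.33 × 15.030 = 4.9599 mm/d
ETc = Kc × ET₀ = 1.01 × 4.9599 = 5.0095 mm/d
Over 31 days: 5.0095 × 31 = 155.295 mm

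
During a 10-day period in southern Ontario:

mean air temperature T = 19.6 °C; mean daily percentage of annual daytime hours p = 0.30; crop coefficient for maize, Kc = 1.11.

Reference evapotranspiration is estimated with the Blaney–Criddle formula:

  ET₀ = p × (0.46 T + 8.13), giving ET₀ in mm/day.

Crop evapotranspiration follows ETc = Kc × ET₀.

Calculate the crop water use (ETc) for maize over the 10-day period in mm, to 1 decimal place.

ET₀ = 0.30 × (0.46 × 19.6 + 8.13) = 0.30 × 17.146 = 5.1438 mm/d
ETc = Kc × ET₀ = 1.11 × 5.1438 = 5.7096 mm/d
Over 10 days: 5.7096 × 10 = 57.096 mm

57.1 mm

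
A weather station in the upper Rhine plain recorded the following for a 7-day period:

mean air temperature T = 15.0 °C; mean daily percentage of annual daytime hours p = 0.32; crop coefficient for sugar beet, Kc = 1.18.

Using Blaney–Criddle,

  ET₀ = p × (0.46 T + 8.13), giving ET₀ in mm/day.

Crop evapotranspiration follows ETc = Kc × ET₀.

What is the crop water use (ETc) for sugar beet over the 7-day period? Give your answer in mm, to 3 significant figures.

39.7 mm

ET₀ = 0.32 × (0.46 × 15.0 + 8.13) = 0.32 × 15.030 = 4.8096 mm/d
ETc = Kc × ET₀ = 1.18 × 4.8096 = 5.6753 mm/d
Over 7 days: 5.6753 × 7 = 39.727 mm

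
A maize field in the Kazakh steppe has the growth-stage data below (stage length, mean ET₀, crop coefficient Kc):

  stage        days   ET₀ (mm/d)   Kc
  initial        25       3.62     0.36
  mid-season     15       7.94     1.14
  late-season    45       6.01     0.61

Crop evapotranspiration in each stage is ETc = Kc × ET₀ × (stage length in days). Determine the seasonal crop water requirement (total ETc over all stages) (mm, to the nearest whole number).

333 mm

initial: 0.36 × 3.62 × 25 = 32.58 mm
mid-season: 1.14 × 7.94 × 15 = 135.77 mm
late-season: 0.61 × 6.01 × 45 = 164.97 mm
Seasonal total = 333.32 mm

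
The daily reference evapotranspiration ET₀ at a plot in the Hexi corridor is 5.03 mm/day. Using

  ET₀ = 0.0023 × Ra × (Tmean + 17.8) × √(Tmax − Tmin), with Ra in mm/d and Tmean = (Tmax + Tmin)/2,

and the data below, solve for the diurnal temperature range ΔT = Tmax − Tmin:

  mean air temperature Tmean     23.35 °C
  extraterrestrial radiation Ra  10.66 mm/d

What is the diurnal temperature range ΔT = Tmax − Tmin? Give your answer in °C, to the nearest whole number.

25 °C

√ΔT = ET₀ / [0.0023 × Ra × (Tmean+17.8)] = 5.03 / (0.0023 × 10.66 × 41.15) = 4.9856
ΔT = 4.9856² = 24.856 °C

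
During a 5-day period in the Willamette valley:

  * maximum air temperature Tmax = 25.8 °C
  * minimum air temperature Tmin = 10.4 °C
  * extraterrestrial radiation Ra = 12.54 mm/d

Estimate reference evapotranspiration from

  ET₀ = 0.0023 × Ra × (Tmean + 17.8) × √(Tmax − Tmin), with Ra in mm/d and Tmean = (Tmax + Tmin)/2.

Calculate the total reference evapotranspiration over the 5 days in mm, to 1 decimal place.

20.3 mm

Tmean = (25.8 + 10.4)/2 = 18.10 °C
ET₀ = 0.0023 × 12.54 × (18.10 + 17.8) × √15.4 = 0.0023 × 12.54 × 35.90 × 3.9243 = 4.0633 mm/d
Over 5 days: 4.0633 × 5 = 20.317 mm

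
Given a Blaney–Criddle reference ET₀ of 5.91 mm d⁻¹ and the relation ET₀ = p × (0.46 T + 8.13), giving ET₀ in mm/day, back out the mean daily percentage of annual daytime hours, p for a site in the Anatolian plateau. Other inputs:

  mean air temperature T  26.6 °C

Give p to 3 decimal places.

p = ET₀ / (0.46 T + 8.13) = 5.91 / (0.46 × 26.6 + 8.13) = 5.91 / 20.366 = 0.2902

0.290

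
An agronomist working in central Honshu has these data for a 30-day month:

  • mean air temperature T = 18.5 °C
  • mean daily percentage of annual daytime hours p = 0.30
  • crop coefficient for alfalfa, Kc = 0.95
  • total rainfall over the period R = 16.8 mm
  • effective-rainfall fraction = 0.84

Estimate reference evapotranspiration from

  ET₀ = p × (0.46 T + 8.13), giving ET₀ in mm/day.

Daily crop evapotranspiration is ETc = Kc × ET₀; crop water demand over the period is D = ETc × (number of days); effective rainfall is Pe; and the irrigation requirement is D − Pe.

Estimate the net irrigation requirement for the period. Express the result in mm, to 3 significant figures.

128 mm

ET₀ = 0.30 × (0.46 × 18.5 + 8.13) = 0.30 × 16.640 = 4.9920 mm/d
ETc = Kc × ET₀ = 0.95 × 4.9920 = 4.7424 mm/d
Crop demand D = ETc × 30 d = 4.7424 × 30 = 142.272 mm
Pe = 0.84 × 16.8 = 14.112 mm
D − Pe = 142.272 − 14.112 = 128.160 mm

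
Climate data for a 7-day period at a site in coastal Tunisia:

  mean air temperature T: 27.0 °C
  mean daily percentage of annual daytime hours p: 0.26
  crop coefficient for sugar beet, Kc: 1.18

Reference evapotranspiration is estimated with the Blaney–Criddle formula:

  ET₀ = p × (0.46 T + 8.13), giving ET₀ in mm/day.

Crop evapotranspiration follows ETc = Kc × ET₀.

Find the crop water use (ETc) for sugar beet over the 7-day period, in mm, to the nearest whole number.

ET₀ = 0.26 × (0.46 × 27.0 + 8.13) = 0.26 × 20.550 = 5.3430 mm/d
ETc = Kc × ET₀ = 1.18 × 5.3430 = 6.3047 mm/d
Over 7 days: 6.3047 × 7 = 44.133 mm

44 mm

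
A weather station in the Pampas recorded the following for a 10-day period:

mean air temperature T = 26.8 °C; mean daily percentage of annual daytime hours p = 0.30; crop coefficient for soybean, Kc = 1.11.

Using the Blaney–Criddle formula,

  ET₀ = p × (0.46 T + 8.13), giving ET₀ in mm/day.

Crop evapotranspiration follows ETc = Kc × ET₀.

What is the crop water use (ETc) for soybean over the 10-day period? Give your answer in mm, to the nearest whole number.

ET₀ = 0.30 × (0.46 × 26.8 + 8.13) = 0.30 × 20.458 = 6.1374 mm/d
ETc = Kc × ET₀ = 1.11 × 6.1374 = 6.8125 mm/d
Over 10 days: 6.8125 × 10 = 68.125 mm

68 mm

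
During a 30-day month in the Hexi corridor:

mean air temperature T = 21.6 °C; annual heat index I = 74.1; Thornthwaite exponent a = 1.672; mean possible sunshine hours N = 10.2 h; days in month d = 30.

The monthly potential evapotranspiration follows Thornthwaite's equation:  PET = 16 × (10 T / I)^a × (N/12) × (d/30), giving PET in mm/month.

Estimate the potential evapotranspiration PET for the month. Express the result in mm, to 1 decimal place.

10T/I = 10 × 21.6 / 74.1 = 2.9150
(10T/I)^a = 2.9150^1.672 = 5.9824
Uncorrected PET = 16 × 5.9824 = 95.718 mm
Correction = (N/12)(d/30) = (10.2/12)(30/30) = 0.8500
PET = 95.718 × 0.8500 = 81.360 mm/month

81.4 mm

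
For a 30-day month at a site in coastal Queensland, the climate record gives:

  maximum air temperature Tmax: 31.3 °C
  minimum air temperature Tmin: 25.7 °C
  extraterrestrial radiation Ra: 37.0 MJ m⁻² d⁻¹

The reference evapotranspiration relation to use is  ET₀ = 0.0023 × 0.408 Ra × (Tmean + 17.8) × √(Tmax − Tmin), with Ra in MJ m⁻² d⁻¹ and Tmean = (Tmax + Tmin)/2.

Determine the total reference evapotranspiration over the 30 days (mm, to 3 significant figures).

114 mm

Tmean = (31.3 + 25.7)/2 = 28.50 °C
0.408 Ra = 0.408 × 37.0 = 15.0960 mm/d equivalent
ET₀ = 0.0023 × 15.0960 × (28.50 + 17.8) × √5.6 = 0.0023 × 15.0960 × 46.30 × 2.3664 = 3.8042 mm/d
Over 30 days: 3.8042 × 30 = 114.126 mm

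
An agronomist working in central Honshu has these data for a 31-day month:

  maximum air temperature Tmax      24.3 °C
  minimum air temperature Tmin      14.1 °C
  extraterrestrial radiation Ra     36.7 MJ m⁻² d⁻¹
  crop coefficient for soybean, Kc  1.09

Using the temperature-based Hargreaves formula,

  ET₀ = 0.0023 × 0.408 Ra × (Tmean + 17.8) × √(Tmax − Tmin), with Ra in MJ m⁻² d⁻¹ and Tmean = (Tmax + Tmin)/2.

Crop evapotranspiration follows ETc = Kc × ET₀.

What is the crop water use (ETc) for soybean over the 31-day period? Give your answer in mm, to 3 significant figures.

Tmean = (24.3 + 14.1)/2 = 19.20 °C
0.408 Ra = 0.408 × 36.7 = 14.9736 mm/d equivalent
ET₀ = 0.0023 × 14.9736 × (19.20 + 17.8) × √10.2 = 0.0023 × 14.9736 × 37.00 × 3.1937 = 4.0696 mm/d
ETc = Kc × ET₀ = 1.09 × 4.0696 = 4.4359 mm/d
Over 31 days: 4.4359 × 31 = 137.513 mm

138 mm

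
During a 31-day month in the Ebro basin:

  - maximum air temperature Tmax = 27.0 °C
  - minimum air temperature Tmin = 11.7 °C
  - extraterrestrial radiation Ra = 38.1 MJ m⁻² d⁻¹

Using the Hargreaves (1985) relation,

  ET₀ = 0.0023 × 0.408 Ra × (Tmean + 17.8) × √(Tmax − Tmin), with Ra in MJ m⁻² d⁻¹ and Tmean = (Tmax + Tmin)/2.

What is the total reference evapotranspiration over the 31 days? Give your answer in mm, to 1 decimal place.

Tmean = (27.0 + 11.7)/2 = 19.35 °C
0.408 Ra = 0.408 × 38.1 = 15.5448 mm/d equivalent
ET₀ = 0.0023 × 15.5448 × (19.35 + 17.8) × √15.3 = 0.0023 × 15.5448 × 37.15 × 3.9115 = 5.1954 mm/d
Over 31 days: 5.1954 × 31 = 161.057 mm

161.1 mm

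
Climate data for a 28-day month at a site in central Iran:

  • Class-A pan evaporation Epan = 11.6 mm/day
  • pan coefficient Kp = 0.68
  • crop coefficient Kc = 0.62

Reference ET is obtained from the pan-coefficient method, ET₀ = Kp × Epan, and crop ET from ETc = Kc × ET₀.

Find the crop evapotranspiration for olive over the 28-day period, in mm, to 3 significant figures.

ET₀ = 0.68 × 11.6 = 7.8880 mm/d
ETc = Kc × ET₀ = 0.62 × 7.8880 = 4.8906 mm/d
Over 28 days: 4.8906 × 28 = 136.937 mm

137 mm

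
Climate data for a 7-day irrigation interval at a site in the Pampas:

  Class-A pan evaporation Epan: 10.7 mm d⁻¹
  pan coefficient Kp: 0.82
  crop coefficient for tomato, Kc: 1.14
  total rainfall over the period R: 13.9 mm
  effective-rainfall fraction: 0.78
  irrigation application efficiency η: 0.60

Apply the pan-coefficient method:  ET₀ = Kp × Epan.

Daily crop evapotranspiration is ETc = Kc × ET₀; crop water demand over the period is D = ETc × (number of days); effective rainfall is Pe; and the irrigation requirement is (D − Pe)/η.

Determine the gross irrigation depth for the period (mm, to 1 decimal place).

ET₀ = 0.82 × 10.7 = 8.7740 mm/d
ETc = Kc × ET₀ = 1.14 × 8.7740 = 10.0024 mm/d
Crop demand D = ETc × 7 d = 10.0024 × 7 = 70.017 mm
Pe = 0.78 × 13.9 = 10.842 mm
D − Pe = 70.017 − 10.842 = 59.175 mm
Gross irrigation = 59.175 / 0.60 = 98.625 mm

98.6 mm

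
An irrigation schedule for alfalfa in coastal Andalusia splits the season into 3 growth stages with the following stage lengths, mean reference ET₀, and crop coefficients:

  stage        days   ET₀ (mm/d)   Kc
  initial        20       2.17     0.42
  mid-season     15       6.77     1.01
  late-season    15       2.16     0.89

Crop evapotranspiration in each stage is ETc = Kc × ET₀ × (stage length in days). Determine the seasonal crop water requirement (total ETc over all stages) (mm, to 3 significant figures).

initial: 0.42 × 2.17 × 20 = 18.23 mm
mid-season: 1.01 × 6.77 × 15 = 102.57 mm
late-season: 0.89 × 2.16 × 15 = 28.84 mm
Seasonal total = 149.64 mm

150 mm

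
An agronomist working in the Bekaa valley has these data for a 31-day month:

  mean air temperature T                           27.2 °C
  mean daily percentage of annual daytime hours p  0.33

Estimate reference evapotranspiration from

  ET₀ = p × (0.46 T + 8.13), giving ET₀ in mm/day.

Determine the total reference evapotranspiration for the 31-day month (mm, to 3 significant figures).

ET₀ = 0.33 × (0.46 × 27.2 + 8.13) = 0.33 × 20.642 = 6.8119 mm/d
Monthly total = 6.8119 × 31 = 211.169 mm

211 mm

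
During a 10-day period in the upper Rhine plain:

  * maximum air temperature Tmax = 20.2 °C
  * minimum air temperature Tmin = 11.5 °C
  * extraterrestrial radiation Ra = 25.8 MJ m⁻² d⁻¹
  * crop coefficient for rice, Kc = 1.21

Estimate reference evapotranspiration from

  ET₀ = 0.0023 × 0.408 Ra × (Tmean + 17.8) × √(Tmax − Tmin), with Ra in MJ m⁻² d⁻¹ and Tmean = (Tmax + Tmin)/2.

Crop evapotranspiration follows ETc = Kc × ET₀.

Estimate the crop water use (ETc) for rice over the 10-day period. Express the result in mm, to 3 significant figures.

Tmean = (20.2 + 11.5)/2 = 15.85 °C
0.408 Ra = 0.408 × 25.8 = 10.5264 mm/d equivalent
ET₀ = 0.0023 × 10.5264 × (15.85 + 17.8) × √8.7 = 0.0023 × 10.5264 × 33.65 × 2.9496 = 2.4030 mm/d
ETc = Kc × ET₀ = 1.21 × 2.4030 = 2.9076 mm/d
Over 10 days: 2.9076 × 10 = 29.076 mm

29.1 mm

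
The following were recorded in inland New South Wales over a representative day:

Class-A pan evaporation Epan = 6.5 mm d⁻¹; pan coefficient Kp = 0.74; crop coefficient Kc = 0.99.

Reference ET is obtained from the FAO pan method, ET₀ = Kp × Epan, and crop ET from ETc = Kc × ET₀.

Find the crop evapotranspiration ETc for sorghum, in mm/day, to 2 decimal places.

4.76 mm/day

ET₀ = 0.74 × 6.5 = 4.8100 mm/d
ETc = Kc × ET₀ = 0.99 × 4.8100 = 4.7619 mm/d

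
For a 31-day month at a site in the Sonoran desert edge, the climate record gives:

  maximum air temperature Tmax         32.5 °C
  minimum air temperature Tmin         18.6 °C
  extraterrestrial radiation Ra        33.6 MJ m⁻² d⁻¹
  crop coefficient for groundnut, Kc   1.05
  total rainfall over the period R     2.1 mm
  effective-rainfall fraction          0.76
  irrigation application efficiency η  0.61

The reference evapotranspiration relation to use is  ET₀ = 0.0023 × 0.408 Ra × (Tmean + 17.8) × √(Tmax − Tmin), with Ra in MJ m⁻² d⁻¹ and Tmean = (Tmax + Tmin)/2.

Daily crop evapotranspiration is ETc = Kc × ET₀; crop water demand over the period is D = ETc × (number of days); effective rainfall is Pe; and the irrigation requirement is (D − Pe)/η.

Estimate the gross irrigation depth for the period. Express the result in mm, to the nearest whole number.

269 mm

Tmean = (32.5 + 18.6)/2 = 25.55 °C
0.408 Ra = 0.408 × 33.6 = 13.7088 mm/d equivalent
ET₀ = 0.0023 × 13.7088 × (25.55 + 17.8) × √13.9 = 0.0023 × 13.7088 × 43.35 × 3.7283 = 5.0960 mm/d
ETc = Kc × ET₀ = 1.05 × 5.0960 = 5.3508 mm/d
Crop demand D = ETc × 31 d = 5.3508 × 31 = 165.875 mm
Pe = 0.76 × 2.1 = 1.596 mm
D − Pe = 165.875 − 1.596 = 164.279 mm
Gross irrigation = 164.279 / 0.61 = 269.310 mm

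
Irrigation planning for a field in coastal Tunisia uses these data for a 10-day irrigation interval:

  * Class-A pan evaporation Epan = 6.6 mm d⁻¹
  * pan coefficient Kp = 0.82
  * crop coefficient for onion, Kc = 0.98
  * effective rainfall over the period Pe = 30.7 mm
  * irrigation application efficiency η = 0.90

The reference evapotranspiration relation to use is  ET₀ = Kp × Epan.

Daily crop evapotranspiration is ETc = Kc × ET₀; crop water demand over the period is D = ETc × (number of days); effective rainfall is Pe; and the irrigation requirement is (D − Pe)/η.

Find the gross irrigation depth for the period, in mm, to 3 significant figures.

ET₀ = 0.82 × 6.6 = 5.4120 mm/d
ETc = Kc × ET₀ = 0.98 × 5.4120 = 5.3038 mm/d
Crop demand D = ETc × 10 d = 5.3038 × 10 = 53.038 mm
D − Pe = 53.038 − 30.7 = 22.338 mm
Gross irrigation = 22.338 / 0.90 = 24.820 mm

24.8 mm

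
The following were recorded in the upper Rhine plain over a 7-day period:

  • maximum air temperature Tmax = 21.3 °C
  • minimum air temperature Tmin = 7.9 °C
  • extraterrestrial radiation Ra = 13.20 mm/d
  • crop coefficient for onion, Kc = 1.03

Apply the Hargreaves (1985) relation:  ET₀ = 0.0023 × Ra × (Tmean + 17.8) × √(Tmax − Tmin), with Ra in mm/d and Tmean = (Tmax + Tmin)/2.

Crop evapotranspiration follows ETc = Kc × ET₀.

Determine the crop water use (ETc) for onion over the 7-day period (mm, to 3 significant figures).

Tmean = (21.3 + 7.9)/2 = 14.60 °C
ET₀ = 0.0023 × 13.20 × (14.60 + 17.8) × √13.4 = 0.0023 × 13.20 × 32.40 × 3.6606 = 3.6008 mm/d
ETc = Kc × ET₀ = 1.03 × 3.6008 = 3.7088 mm/d
Over 7 days: 3.7088 × 7 = 25.962 mm

26.0 mm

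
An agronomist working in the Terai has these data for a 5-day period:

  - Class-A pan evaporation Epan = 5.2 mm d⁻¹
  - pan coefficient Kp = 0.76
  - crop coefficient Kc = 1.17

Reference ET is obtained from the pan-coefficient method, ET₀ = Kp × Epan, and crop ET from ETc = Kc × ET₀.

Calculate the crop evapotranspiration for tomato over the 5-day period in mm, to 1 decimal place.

23.1 mm

ET₀ = 0.76 × 5.2 = 3.9520 mm/d
ETc = Kc × ET₀ = 1.17 × 3.9520 = 4.6238 mm/d
Over 5 days: 4.6238 × 5 = 23.119 mm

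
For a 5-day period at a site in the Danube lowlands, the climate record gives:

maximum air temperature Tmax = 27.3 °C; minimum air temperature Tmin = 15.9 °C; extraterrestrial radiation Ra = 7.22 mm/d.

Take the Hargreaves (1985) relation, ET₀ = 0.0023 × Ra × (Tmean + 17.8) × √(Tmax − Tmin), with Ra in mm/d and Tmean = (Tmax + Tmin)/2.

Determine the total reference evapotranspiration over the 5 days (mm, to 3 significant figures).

Tmean = (27.3 + 15.9)/2 = 21.60 °C
ET₀ = 0.0023 × 7.22 × (21.60 + 17.8) × √11.4 = 0.0023 × 7.22 × 39.40 × 3.3764 = 2.2091 mm/d
Over 5 days: 2.2091 × 5 = 11.046 mm

11.0 mm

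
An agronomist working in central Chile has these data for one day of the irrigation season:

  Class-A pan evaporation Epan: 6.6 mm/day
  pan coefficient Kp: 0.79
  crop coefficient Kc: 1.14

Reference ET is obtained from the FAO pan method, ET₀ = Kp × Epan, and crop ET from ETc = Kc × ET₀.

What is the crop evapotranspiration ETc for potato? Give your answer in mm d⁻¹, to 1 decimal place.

5.9 mm d⁻¹

ET₀ = 0.79 × 6.6 = 5.2140 mm/d
ETc = Kc × ET₀ = 1.14 × 5.2140 = 5.9440 mm/d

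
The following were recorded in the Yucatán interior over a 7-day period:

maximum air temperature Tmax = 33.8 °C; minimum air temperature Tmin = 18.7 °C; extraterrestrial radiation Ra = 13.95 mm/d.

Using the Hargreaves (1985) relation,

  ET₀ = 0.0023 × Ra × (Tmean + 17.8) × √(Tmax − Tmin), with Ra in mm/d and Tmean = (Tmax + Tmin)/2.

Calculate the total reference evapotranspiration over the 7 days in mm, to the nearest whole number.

Tmean = (33.8 + 18.7)/2 = 26.25 °C
ET₀ = 0.0023 × 13.95 × (26.25 + 17.8) × √15.1 = 0.0023 × 13.95 × 44.05 × 3.8859 = 5.4921 mm/d
Over 7 days: 5.4921 × 7 = 38.445 mm

38 mm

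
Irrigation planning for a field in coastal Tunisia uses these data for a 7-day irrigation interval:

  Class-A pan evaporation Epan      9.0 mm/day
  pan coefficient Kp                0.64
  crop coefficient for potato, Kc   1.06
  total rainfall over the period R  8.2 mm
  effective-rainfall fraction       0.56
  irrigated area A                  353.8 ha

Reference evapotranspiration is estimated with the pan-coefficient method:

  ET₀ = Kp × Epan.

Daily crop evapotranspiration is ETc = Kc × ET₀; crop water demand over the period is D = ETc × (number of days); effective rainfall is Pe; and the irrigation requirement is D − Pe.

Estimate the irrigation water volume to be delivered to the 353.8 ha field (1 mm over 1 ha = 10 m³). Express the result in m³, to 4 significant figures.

135000 m³

ET₀ = 0.64 × 9.0 = 5.7600 mm/d
ETc = Kc × ET₀ = 1.06 × 5.7600 = 6.1056 mm/d
Crop demand D = ETc × 7 d = 6.1056 × 7 = 42.739 mm
Pe = 0.56 × 8.2 = 4.592 mm
D − Pe = 42.739 − 4.592 = 38.147 mm
Volume = 38.147 mm × 353.8 ha × 10 = 134964.1 m³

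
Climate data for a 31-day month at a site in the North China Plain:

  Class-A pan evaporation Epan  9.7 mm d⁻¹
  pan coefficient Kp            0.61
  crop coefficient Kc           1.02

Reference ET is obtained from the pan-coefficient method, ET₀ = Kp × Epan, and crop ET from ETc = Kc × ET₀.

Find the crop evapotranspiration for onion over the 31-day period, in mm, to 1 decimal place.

ET₀ = 0.61 × 9.7 = 5.9170 mm/d
ETc = Kc × ET₀ = 1.02 × 5.9170 = 6.0353 mm/d
Over 31 days: 6.0353 × 31 = 187.094 mm

187.1 mm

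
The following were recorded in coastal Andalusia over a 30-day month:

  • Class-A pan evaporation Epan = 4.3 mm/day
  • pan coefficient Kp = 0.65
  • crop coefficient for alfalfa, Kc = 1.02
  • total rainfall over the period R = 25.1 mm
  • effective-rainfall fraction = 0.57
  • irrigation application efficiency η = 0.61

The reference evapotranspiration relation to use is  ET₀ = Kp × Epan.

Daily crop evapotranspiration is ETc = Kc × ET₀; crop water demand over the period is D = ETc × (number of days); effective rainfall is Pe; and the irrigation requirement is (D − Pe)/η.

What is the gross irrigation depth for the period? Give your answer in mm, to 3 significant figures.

ET₀ = 0.65 × 4.3 = 2.7950 mm/d
ETc = Kc × ET₀ = 1.02 × 2.7950 = 2.8509 mm/d
Crop demand D = ETc × 30 d = 2.8509 × 30 = 85.527 mm
Pe = 0.57 × 25.1 = 14.307 mm
D − Pe = 85.527 − 14.307 = 71.220 mm
Gross irrigation = 71.220 / 0.61 = 116.754 mm

117 mm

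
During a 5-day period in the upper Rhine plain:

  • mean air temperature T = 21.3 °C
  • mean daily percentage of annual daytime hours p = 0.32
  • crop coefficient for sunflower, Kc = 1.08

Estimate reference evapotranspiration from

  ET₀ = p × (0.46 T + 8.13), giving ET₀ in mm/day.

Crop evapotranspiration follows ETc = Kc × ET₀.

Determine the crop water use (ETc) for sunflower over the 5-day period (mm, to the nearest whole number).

ET₀ = 0.32 × (0.46 × 21.3 + 8.13) = 0.32 × 17.928 = 5.7370 mm/d
ETc = Kc × ET₀ = 1.08 × 5.7370 = 6.1960 mm/d
Over 5 days: 6.1960 × 5 = 30.980 mm

31 mm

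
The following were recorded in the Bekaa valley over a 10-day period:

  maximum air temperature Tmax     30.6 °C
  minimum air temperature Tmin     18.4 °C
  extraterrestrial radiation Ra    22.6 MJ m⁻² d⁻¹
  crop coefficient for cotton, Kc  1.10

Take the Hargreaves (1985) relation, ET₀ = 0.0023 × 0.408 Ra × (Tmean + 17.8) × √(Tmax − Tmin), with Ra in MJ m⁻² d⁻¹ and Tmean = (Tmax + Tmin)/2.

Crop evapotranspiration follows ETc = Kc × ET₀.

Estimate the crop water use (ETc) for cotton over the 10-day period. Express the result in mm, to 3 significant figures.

34.5 mm

Tmean = (30.6 + 18.4)/2 = 24.50 °C
0.408 Ra = 0.408 × 22.6 = 9.2208 mm/d equivalent
ET₀ = 0.0023 × 9.2208 × (24.50 + 17.8) × √12.2 = 0.0023 × 9.2208 × 42.30 × 3.4928 = 3.1334 mm/d
ETc = Kc × ET₀ = 1.10 × 3.1334 = 3.4467 mm/d
Over 10 days: 3.4467 × 10 = 34.467 mm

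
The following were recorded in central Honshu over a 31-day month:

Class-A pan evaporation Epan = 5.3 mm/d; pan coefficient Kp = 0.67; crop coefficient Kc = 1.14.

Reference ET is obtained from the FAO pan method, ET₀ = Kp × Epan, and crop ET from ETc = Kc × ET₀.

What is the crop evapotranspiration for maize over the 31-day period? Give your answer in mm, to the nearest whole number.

125 mm

ET₀ = 0.67 × 5.3 = 3.5510 mm/d
ETc = Kc × ET₀ = 1.14 × 3.5510 = 4.0481 mm/d
Over 31 days: 4.0481 × 31 = 125.491 mm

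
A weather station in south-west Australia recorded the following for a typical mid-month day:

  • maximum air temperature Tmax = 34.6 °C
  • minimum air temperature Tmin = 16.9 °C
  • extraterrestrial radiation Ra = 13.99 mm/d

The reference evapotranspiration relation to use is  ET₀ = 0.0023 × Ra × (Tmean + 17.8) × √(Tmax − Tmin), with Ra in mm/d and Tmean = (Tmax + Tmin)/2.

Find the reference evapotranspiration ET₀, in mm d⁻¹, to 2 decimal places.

Tmean = (34.6 + 16.9)/2 = 25.75 °C
ET₀ = 0.0023 × 13.99 × (25.75 + 17.8) × √17.7 = 0.0023 × 13.99 × 43.55 × 4.2071 = 5.8954 mm/d

5.90 mm d⁻¹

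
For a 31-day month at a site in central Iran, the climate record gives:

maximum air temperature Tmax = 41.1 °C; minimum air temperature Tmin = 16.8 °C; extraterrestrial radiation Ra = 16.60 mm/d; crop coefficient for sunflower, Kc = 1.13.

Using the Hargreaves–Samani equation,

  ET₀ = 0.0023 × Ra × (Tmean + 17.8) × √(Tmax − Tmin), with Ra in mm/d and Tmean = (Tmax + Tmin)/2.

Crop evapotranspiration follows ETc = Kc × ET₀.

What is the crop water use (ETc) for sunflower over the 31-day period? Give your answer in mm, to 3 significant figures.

Tmean = (41.1 + 16.8)/2 = 28.95 °C
ET₀ = 0.0023 × 16.60 × (28.95 + 17.8) × √24.3 = 0.0023 × 16.60 × 46.75 × 4.9295 = 8.7987 mm/d
ETc = Kc × ET₀ = 1.13 × 8.7987 = 9.9425 mm/d
Over 31 days: 9.9425 × 31 = 308.218 mm

308 mm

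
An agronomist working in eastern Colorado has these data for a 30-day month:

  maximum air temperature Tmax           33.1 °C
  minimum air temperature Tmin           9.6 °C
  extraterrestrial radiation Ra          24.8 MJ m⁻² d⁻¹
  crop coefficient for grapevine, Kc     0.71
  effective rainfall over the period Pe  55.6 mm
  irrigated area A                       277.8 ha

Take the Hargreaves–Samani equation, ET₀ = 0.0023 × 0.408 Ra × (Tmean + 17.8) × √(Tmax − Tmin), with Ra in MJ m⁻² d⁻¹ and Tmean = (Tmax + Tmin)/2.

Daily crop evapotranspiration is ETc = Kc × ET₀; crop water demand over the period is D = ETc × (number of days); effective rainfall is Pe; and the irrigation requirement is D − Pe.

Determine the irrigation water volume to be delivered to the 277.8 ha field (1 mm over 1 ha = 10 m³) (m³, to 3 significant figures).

Tmean = (33.1 + 9.6)/2 = 21.35 °C
0.408 Ra = 0.408 × 24.8 = 10.1184 mm/d equivalent
ET₀ = 0.0023 × 10.1184 × (21.35 + 17.8) × √23.5 = 0.0023 × 10.1184 × 39.15 × 4.8477 = 4.4168 mm/d
ETc = Kc × ET₀ = 0.71 × 4.4168 = 3.1359 mm/d
Crop demand D = ETc × 30 d = 3.1359 × 30 = 94.077 mm
D − Pe = 94.077 − 55.6 = 38.477 mm
Volume = 38.477 mm × 277.8 ha × 10 = 106889.1 m³

107000 m³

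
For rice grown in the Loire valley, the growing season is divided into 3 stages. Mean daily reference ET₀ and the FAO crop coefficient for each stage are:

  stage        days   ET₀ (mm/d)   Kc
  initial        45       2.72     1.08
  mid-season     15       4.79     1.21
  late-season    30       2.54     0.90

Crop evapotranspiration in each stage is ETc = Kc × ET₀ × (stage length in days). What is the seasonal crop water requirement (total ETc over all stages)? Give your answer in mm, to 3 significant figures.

288 mm

initial: 1.08 × 2.72 × 45 = 132.19 mm
mid-season: 1.21 × 4.79 × 15 = 86.94 mm
late-season: 0.90 × 2.54 × 30 = 68.58 mm
Seasonal total = 287.71 mm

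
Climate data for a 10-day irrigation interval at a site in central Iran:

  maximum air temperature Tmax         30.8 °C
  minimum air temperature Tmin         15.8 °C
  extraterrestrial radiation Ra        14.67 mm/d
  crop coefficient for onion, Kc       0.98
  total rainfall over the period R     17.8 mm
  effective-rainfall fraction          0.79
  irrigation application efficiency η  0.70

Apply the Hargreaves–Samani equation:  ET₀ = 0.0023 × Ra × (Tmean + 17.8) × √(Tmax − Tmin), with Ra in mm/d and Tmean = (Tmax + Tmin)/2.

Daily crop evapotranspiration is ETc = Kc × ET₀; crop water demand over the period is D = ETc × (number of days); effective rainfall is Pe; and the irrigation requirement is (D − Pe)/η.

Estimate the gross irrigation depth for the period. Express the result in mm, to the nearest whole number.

55 mm

Tmean = (30.8 + 15.8)/2 = 23.30 °C
ET₀ = 0.0023 × 14.67 × (23.30 + 17.8) × √15.0 = 0.0023 × 14.67 × 41.10 × 3.8730 = 5.3709 mm/d
ETc = Kc × ET₀ = 0.98 × 5.3709 = 5.2635 mm/d
Crop demand D = ETc × 10 d = 5.2635 × 10 = 52.635 mm
Pe = 0.79 × 17.8 = 14.062 mm
D − Pe = 52.635 − 14.062 = 38.573 mm
Gross irrigation = 38.573 / 0.70 = 55.104 mm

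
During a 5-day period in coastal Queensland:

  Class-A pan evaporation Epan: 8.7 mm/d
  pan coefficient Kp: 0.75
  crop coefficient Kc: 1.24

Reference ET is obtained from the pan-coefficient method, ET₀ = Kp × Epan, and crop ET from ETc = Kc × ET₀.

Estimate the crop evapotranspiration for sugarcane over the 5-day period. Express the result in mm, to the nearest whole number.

ET₀ = 0.75 × 8.7 = 6.5250 mm/d
ETc = Kc × ET₀ = 1.24 × 6.5250 = 8.0910 mm/d
Over 5 days: 8.0910 × 5 = 40.455 mm

40 mm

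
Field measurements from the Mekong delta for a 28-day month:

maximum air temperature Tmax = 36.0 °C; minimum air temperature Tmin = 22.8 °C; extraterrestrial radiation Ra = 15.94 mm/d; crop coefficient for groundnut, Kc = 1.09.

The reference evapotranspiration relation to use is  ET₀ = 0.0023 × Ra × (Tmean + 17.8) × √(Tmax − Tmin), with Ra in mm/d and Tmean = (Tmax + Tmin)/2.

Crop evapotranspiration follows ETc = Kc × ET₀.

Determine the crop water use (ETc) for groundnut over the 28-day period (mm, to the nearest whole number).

192 mm

Tmean = (36.0 + 22.8)/2 = 29.40 °C
ET₀ = 0.0023 × 15.94 × (29.40 + 17.8) × √13.2 = 0.0023 × 15.94 × 47.20 × 3.6332 = 6.2871 mm/d
ETc = Kc × ET₀ = 1.09 × 6.2871 = 6.8529 mm/d
Over 28 days: 6.8529 × 28 = 191.881 mm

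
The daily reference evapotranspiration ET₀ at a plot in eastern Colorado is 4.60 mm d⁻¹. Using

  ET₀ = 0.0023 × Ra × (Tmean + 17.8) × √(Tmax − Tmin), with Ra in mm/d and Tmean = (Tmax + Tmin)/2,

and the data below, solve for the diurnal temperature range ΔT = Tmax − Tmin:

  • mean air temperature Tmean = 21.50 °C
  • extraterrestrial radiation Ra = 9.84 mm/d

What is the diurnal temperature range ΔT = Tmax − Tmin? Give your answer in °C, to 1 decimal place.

26.7 °C

√ΔT = ET₀ / [0.0023 × Ra × (Tmean+17.8)] = 4.60 / (0.0023 × 9.84 × 39.30) = 5.1718
ΔT = 5.1718² = 26.748 °C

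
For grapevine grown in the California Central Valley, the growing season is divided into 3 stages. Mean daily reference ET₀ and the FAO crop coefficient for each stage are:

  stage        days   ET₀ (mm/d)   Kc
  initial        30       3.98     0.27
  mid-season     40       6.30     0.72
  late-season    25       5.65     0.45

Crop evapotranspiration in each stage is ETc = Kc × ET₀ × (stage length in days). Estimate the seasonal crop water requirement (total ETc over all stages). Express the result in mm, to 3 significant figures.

initial: 0.27 × 3.98 × 30 = 32.24 mm
mid-season: 0.72 × 6.30 × 40 = 181.44 mm
late-season: 0.45 × 5.65 × 25 = 63.56 mm
Seasonal total = 277.24 mm

277 mm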